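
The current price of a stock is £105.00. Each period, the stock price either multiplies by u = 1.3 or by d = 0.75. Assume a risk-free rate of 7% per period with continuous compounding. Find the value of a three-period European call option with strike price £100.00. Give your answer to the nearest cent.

Risk-neutral probability p = (e^0.07 − 0.75)/(1.3 − 0.75) = 0.3225/0.5500 = 0.5864
Terminal stock prices: S_uuu = 230.7, S_uud = 133.1, S_udd = 76.78, S_ddd = 44.3
Terminal payoffs (S − K): max(130.7, 0) = 130.7, max(33.09, 0) = 33.09, max(-23.22, 0) = 0, max(-55.7, 0) = 0
Node uu (S = 177.5): V_uu = e^(−0.07)·[0.5864·130.6850 + 0.4136·33.0875] = 84.2106
Node ud (S = 102.4): V_ud = e^(−0.07)·[0.5864·33.0875 + 0.4136·0.0000] = 18.0901
Node dd (S = 59.06): V_dd = e^(−0.07)·[0.5864·0.0000 + 0.4136·0.0000] = 0.0000
Node u (S = 136.5): V_u = e^(−0.07)·[0.5864·84.2106 + 0.4136·18.0901] = 53.0176
Node d (S = 78.75): V_d = e^(−0.07)·[0.5864·18.0901 + 0.4136·0.0000] = 9.8905
Node 0 (S = 105): V_0 = e^(−0.07)·[0.5864·53.0176 + 0.4136·9.8905] = 32.8009

£32.80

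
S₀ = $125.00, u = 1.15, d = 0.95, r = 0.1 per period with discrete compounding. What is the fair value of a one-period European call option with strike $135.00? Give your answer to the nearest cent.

$5.97

Risk-neutral probability p = (1 + 0.1 − 0.95)/(1.15 − 0.95) = 0.1500/0.2000 = 0.7500
Terminal stock prices: S_u = 143.8, S_d = 118.8
Terminal payoffs (S − K): max(8.75, 0) = 8.75, max(-16.25, 0) = 0
Node 0 (S = 125): V_0 = 1/1.1·[0.7500·8.7500 + 0.2500·0.0000] = 5.9659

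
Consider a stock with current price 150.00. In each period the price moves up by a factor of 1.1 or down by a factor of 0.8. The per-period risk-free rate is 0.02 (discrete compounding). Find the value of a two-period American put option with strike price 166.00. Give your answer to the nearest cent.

18.42

Risk-neutral probability p = (1 + 0.02 − 0.8)/(1.1 − 0.8) = 0.2200/0.3000 = 0.7333
Terminal stock prices: S_uu = 181.5, S_ud = 132, S_dd = 96
Terminal payoffs (K − S): max(-15.5, 0) = 0, max(34, 0) = 34, max(70, 0) = 70
Node u (S = 165): continuation = 1/1.02·[0.7333·0.0000 + 0.2667·34.0000] = 8.8889; exercise value = 1.0000 ≤ continuation, so V_u = 8.8889
Node d (S = 120): continuation = 1/1.02·[0.7333·34.0000 + 0.2667·70.0000] = 42.7451; exercise value = 46.0000 > continuation, so V_d = 46.0000 (exercise)
Node 0 (S = 150): continuation = 1/1.02·[0.7333·8.8889 + 0.2667·46.0000] = 18.4168; exercise value = 16.0000 ≤ continuation, so V_0 = 18.4168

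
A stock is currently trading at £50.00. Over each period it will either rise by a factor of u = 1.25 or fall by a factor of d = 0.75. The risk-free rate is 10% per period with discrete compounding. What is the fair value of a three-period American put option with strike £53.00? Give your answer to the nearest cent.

£5.29

Risk-neutral probability p = (1 + 0.1 − 0.75)/(1.25 − 0.75) = 0.3500/0.5000 = 0.7000
Terminal stock prices: S_uuu = 97.66, S_uud = 58.59, S_udd = 35.16, S_ddd = 21.09
Terminal payoffs (K − S): max(-44.66, 0) = 0, max(-5.594, 0) = 0, max(17.84, 0) = 17.84, max(31.91, 0) = 31.91
Node uu (S = 78.12): continuation = 1/1.1·[0.7000·0.0000 + 0.3000·0.0000] = 0.0000; exercise value = 0.0000 ≤ continuation, so V_uu = 0.0000
Node ud (S = 46.88): continuation = 1/1.1·[0.7000·0.0000 + 0.3000·17.8438] = 4.8665; exercise value = 6.1250 > continuation, so V_ud = 6.1250 (exercise)
Node dd (S = 28.12): continuation = 1/1.1·[0.7000·17.8438 + 0.3000·31.9062] = 20.0568; exercise value = 24.8750 > continuation, so V_dd = 24.8750 (exercise)
Node u (S = 62.5): continuation = 1/1.1·[0.7000·0.0000 + 0.3000·6.1250] = 1.6705; exercise value = 0.0000 ≤ continuation, so V_u = 1.6705
Node d (S = 37.5): continuation = 1/1.1·[0.7000·6.1250 + 0.3000·24.8750] = 10.6818; exercise value = 15.5000 > continuation, so V_d = 15.5000 (exercise)
Node 0 (S = 50): continuation = 1/1.1·[0.7000·1.6705 + 0.3000·15.5000] = 5.2903; exercise value = 3.0000 ≤ continuation, so V_0 = 5.2903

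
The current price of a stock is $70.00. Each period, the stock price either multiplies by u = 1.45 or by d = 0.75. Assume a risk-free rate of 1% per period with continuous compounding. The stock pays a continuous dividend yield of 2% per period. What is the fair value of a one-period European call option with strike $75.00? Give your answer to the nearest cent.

$9.00

Per-period risk-free factor R = e^0.01 = 1.0101; dividend-adjusted growth = e^(0.01−0.02) = 0.9900.
Risk-neutral probability p = (0.9900 − 0.75)/(1.45 − 0.75) = 0.2400/0.7000 = 0.3429
Terminal stock prices: S_u = 101.5, S_d = 52.5
Terminal payoffs (S − K): max(26.5, 0) = 26.5, max(-22.5, 0) = 0
Node 0 (S = 70): V_0 = e^(−0.01)·[0.3429·26.5000 + 0.6571·0.0000] = 8.9972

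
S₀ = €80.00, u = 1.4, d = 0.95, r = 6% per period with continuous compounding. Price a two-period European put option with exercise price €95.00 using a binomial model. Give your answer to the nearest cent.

Risk-neutral probability p = (e^0.06 − 0.95)/(1.4 − 0.95) = 0.1118/0.4500 = 0.2485
Terminal stock prices: S_uu = 156.8, S_ud = 106.4, S_dd = 72.2
Terminal payoffs (K − S): max(-61.8, 0) = 0, max(-11.4, 0) = 0, max(22.8, 0) = 22.8
Node u (S = 112): V_u = e^(−0.06)·[0.2485·0.0000 + 0.7515·0.0000] = 0.0000
Node d (S = 76): V_d = e^(−0.06)·[0.2485·0.0000 + 0.7515·22.8000] = 16.1358
Node 0 (S = 80): V_0 = e^(−0.06)·[0.2485·0.0000 + 0.7515·16.1358] = 11.4195

€11.42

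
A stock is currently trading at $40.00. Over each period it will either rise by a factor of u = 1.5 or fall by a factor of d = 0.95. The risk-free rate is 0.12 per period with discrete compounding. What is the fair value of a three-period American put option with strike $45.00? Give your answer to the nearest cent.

$5.00

Risk-neutral probability p = (1 + 0.12 − 0.95)/(1.5 − 0.95) = 0.1700/0.5500 = 0.3091
Terminal stock prices: S_uuu = 135, S_uud = 85.5, S_udd = 54.15, S_ddd = 34.29
Terminal payoffs (K − S): max(-90, 0) = 0, max(-40.5, 0) = 0, max(-9.15, 0) = 0, max(10.71, 0) = 10.71
Node uu (S = 90): continuation = 1/1.12·[0.3091·0.0000 + 0.6909·0.0000] = 0.0000; exercise value = 0.0000 ≤ continuation, so V_uu = 0.0000
Node ud (S = 57): continuation = 1/1.12·[0.3091·0.0000 + 0.6909·0.0000] = 0.0000; exercise value = 0.0000 ≤ continuation, so V_ud = 0.0000
Node dd (S = 36.1): continuation = 1/1.12·[0.3091·0.0000 + 0.6909·10.7050] = 6.6037; exercise value = 8.9000 > continuation, so V_dd = 8.9000 (exercise)
Node u (S = 60): continuation = 1/1.12·[0.3091·0.0000 + 0.6909·0.0000] = 0.0000; exercise value = 0.0000 ≤ continuation, so V_u = 0.0000
Node d (S = 38): continuation = 1/1.12·[0.3091·0.0000 + 0.6909·8.9000] = 5.4903; exercise value = 7.0000 > continuation, so V_d = 7.0000 (exercise)
Node 0 (S = 40): continuation = 1/1.12·[0.3091·0.0000 + 0.6909·7.0000] = 4.3182; exercise value = 5.0000 > continuation, so V_0 = 5.0000 (exercise)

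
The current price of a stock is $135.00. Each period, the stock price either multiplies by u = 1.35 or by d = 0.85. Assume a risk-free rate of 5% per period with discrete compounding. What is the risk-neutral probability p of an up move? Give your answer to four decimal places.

p = 0.4000

Risk-neutral probability p = (1 + 0.05 − 0.85)/(1.35 − 0.85) = 0.2000/0.5000 = 0.4000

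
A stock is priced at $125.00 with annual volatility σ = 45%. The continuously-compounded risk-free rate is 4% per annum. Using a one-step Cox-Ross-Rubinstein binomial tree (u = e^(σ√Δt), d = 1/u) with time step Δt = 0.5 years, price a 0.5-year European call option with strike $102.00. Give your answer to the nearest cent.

CRR parameters: u = e^(σ√Δt) = e^(0.45·√0.5) = 1.3746, d = 1/u = 0.7275
Per-period rate: rΔt = 0.04·0.5 = 0.02, so R = e^0.02 = 1.0202
Risk-neutral probability p = (e^0.02 − 0.7275)/(1.3746 − 0.7275) = 0.2927/0.6472 = 0.4523
Terminal stock prices: S_u = 171.8, S_d = 90.93
Terminal payoffs (S − K): max(69.83, 0) = 69.83, max(-11.07, 0) = 0
Node 0 (S = 125): V_0 = e^(−0.02)·[0.4523·69.8311 + 0.5477·0.0000] = 30.9611

$30.96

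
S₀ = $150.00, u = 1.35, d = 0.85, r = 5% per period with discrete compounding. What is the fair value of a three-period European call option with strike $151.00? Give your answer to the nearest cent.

$32.30

Risk-neutral probability p = (1 + 0.05 − 0.85)/(1.35 − 0.85) = 0.2000/0.5000 = 0.4000
Terminal stock prices: S_uuu = 369.1, S_uud = 232.4, S_udd = 146.3, S_ddd = 92.12
Terminal payoffs (S − K): max(218.1, 0) = 218.1, max(81.37, 0) = 81.37, max(-4.694, 0) = 0, max(-58.88, 0) = 0
Node uu (S = 273.4): V_uu = 1/1.05·[0.4000·218.0563 + 0.6000·81.3688] = 129.5655
Node ud (S = 172.1): V_ud = 1/1.05·[0.4000·81.3688 + 0.6000·0.0000] = 30.9976
Node dd (S = 108.4): V_dd = 1/1.05·[0.4000·0.0000 + 0.6000·0.0000] = 0.0000
Node u (S = 202.5): V_u = 1/1.05·[0.4000·129.5655 + 0.6000·30.9976] = 67.0712
Node d (S = 127.5): V_d = 1/1.05·[0.4000·30.9976 + 0.6000·0.0000] = 11.8086
Node 0 (S = 150): V_0 = 1/1.05·[0.4000·67.0712 + 0.6000·11.8086] = 32.2987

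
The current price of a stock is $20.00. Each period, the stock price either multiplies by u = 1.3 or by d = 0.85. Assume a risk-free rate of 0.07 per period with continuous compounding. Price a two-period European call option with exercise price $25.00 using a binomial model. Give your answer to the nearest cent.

Risk-neutral probability p = (e^0.07 − 0.85)/(1.3 − 0.85) = 0.2225/0.4500 = 0.4945
Terminal stock prices: S_uu = 33.8, S_ud = 22.1, S_dd = 14.45
Terminal payoffs (S − K): max(8.8, 0) = 8.8, max(-2.9, 0) = 0, max(-10.55, 0) = 0
Node u (S = 26): V_u = e^(−0.07)·[0.4945·8.8000 + 0.5055·0.0000] = 4.0571
Node d (S = 17): V_d = e^(−0.07)·[0.4945·0.0000 + 0.5055·0.0000] = 0.0000
Node 0 (S = 20): V_0 = e^(−0.07)·[0.4945·4.0571 + 0.5055·0.0000] = 1.8705

$1.87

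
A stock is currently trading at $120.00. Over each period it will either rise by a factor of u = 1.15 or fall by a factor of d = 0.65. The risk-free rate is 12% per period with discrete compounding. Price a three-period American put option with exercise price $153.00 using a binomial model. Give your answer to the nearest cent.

Risk-neutral probability p = (1 + 0.12 − 0.65)/(1.15 − 0.65) = 0.4700/0.5000 = 0.9400
Terminal stock prices: S_uuu = 182.5, S_uud = 103.2, S_udd = 58.31, S_ddd = 32.95
Terminal payoffs (K − S): max(-29.5, 0) = 0, max(49.84, 0) = 49.84, max(94.69, 0) = 94.69, max(120, 0) = 120
Node uu (S = 158.7): continuation = 1/1.12·[0.9400·0.0000 + 0.0600·49.8450] = 2.6703; exercise value = 0.0000 ≤ continuation, so V_uu = 2.6703
Node ud (S = 89.7): continuation = 1/1.12·[0.9400·49.8450 + 0.0600·94.6950] = 46.9071; exercise value = 63.3000 > continuation, so V_ud = 63.3000 (exercise)
Node dd (S = 50.7): continuation = 1/1.12·[0.9400·94.6950 + 0.0600·120.0450] = 85.9071; exercise value = 102.3000 > continuation, so V_dd = 102.3000 (exercise)
Node u (S = 138): continuation = 1/1.12·[0.9400·2.6703 + 0.0600·63.3000] = 5.6322; exercise value = 15.0000 > continuation, so V_u = 15.0000 (exercise)
Node d (S = 78): continuation = 1/1.12·[0.9400·63.3000 + 0.0600·102.3000] = 58.6071; exercise value = 75.0000 > continuation, so V_d = 75.0000 (exercise)
Node 0 (S = 120): continuation = 1/1.12·[0.9400·15.0000 + 0.0600·75.0000] = 16.6071; exercise value = 33.0000 > continuation, so V_0 = 33.0000 (exercise)

$33.00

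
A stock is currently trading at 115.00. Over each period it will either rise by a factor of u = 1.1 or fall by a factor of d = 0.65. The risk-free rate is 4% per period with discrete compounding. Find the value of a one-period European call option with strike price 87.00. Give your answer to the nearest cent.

Risk-neutral probability p = (1 + 0.04 − 0.65)/(1.1 − 0.65) = 0.3900/0.4500 = 0.8667
Terminal stock prices: S_u = 126.5, S_d = 74.75
Terminal payoffs (S − K): max(39.5, 0) = 39.5, max(-12.25, 0) = 0
Node 0 (S = 115): V_0 = 1/1.04·[0.8667·39.5000 + 0.1333·0.0000] = 32.9167

32.92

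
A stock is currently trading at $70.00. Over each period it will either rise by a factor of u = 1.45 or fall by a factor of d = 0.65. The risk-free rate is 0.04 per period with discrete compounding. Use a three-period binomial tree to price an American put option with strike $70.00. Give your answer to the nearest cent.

Risk-neutral probability p = (1 + 0.04 − 0.65)/(1.45 − 0.65) = 0.3900/0.8000 = 0.4875
Terminal stock prices: S_uuu = 213.4, S_uud = 95.66, S_udd = 42.88, S_ddd = 19.22
Terminal payoffs (K − S): max(-143.4, 0) = 0, max(-25.66, 0) = 0, max(27.12, 0) = 27.12, max(50.78, 0) = 50.78
Node uu (S = 147.2): continuation = 1/1.04·[0.4875·0.0000 + 0.5125·0.0000] = 0.0000; exercise value = 0.0000 ≤ continuation, so V_uu = 0.0000
Node ud (S = 65.98): continuation = 1/1.04·[0.4875·0.0000 + 0.5125·27.1162] = 13.3626; exercise value = 4.0250 ≤ continuation, so V_ud = 13.3626
Node dd (S = 29.58): continuation = 1/1.04·[0.4875·27.1162 + 0.5125·50.7763] = 37.7327; exercise value = 40.4250 > continuation, so V_dd = 40.4250 (exercise)
Node u (S = 101.5): continuation = 1/1.04·[0.4875·0.0000 + 0.5125·13.3626] = 6.5849; exercise value = 0.0000 ≤ continuation, so V_u = 6.5849
Node d (S = 45.5): continuation = 1/1.04·[0.4875·13.3626 + 0.5125·40.4250] = 26.1847; exercise value = 24.5000 ≤ continuation, so V_d = 26.1847
Node 0 (S = 70): continuation = 1/1.04·[0.4875·6.5849 + 0.5125·26.1847] = 15.9902; exercise value = 0.0000 ≤ continuation, so V_0 = 15.9902

$15.99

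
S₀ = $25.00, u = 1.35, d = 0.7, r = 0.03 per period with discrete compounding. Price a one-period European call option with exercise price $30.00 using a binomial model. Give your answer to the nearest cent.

Risk-neutral probability p = (1 + 0.03 − 0.7)/(1.35 − 0.7) = 0.3300/0.6500 = 0.5077
Terminal stock prices: S_u = 33.75, S_d = 17.5
Terminal payoffs (S − K): max(3.75, 0) = 3.75, max(-12.5, 0) = 0
Node 0 (S = 25): V_0 = 1/1.03·[0.5077·3.7500 + 0.4923·0.0000] = 1.8484

$1.85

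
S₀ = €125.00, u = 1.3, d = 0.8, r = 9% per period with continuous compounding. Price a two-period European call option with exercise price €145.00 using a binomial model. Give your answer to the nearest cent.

Risk-neutral probability p = (e^0.09 − 0.8)/(1.3 − 0.8) = 0.2942/0.5000 = 0.5883
Terminal stock prices: S_uu = 211.3, S_ud = 130, S_dd = 80
Terminal payoffs (S − K): max(66.25, 0) = 66.25, max(-15, 0) = 0, max(-65, 0) = 0
Node u (S = 162.5): V_u = e^(−0.09)·[0.5883·66.2500 + 0.4117·0.0000] = 35.6233
Node d (S = 100): V_d = e^(−0.09)·[0.5883·0.0000 + 0.4117·0.0000] = 0.0000
Node 0 (S = 125): V_0 = e^(−0.09)·[0.5883·35.6233 + 0.4117·0.0000] = 19.1550

€19.16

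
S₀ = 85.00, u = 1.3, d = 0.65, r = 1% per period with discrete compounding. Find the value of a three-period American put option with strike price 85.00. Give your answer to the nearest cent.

17.78

Risk-neutral probability p = (1 + 0.01 − 0.65)/(1.3 − 0.65) = 0.3600/0.6500 = 0.5538
Terminal stock prices: S_uuu = 186.7, S_uud = 93.37, S_udd = 46.69, S_ddd = 23.34
Terminal payoffs (K − S): max(-101.7, 0) = 0, max(-8.373, 0) = 0, max(38.31, 0) = 38.31, max(61.66, 0) = 61.66
Node uu (S = 143.7): continuation = 1/1.01·[0.5538·0.0000 + 0.4462·0.0000] = 0.0000; exercise value = 0.0000 ≤ continuation, so V_uu = 0.0000
Node ud (S = 71.83): continuation = 1/1.01·[0.5538·0.0000 + 0.4462·38.3137] = 16.9246; exercise value = 13.1750 ≤ continuation, so V_ud = 16.9246
Node dd (S = 35.91): continuation = 1/1.01·[0.5538·38.3137 + 0.4462·61.6569] = 48.2459; exercise value = 49.0875 > continuation, so V_dd = 49.0875 (exercise)
Node u (S = 110.5): continuation = 1/1.01·[0.5538·0.0000 + 0.4462·16.9246] = 7.4762; exercise value = 0.0000 ≤ continuation, so V_u = 7.4762
Node d (S = 55.25): continuation = 1/1.01·[0.5538·16.9246 + 0.4462·49.0875] = 30.9645; exercise value = 29.7500 ≤ continuation, so V_d = 30.9645
Node 0 (S = 85): continuation = 1/1.01·[0.5538·7.4762 + 0.4462·30.9645] = 17.7778; exercise value = 0.0000 ≤ continuation, so V_0 = 17.7778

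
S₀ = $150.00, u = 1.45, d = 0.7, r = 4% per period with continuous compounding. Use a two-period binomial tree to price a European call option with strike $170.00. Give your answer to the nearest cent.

Risk-neutral probability p = (e^0.04 − 0.7)/(1.45 − 0.7) = 0.3408/0.7500 = 0.4544
Terminal stock prices: S_uu = 315.4, S_ud = 152.2, S_dd = 73.5
Terminal payoffs (S − K): max(145.4, 0) = 145.4, max(-17.75, 0) = 0, max(-96.5, 0) = 0
Node u (S = 217.5): V_u = e^(−0.04)·[0.4544·145.3750 + 0.5456·0.0000] = 63.4702
Node d (S = 105): V_d = e^(−0.04)·[0.4544·0.0000 + 0.5456·0.0000] = 0.0000
Node 0 (S = 150): V_0 = e^(−0.04)·[0.4544·63.4702 + 0.5456·0.0000] = 27.7109

$27.71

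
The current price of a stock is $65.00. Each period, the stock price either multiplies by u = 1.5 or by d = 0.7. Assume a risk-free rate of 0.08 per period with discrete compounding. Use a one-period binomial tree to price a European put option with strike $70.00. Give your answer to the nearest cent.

Risk-neutral probability p = (1 + 0.08 − 0.7)/(1.5 − 0.7) = 0.3800/0.8000 = 0.4750
Terminal stock prices: S_u = 97.5, S_d = 45.5
Terminal payoffs (K − S): max(-27.5, 0) = 0, max(24.5, 0) = 24.5
Node 0 (S = 65): V_0 = 1/1.08·[0.4750·0.0000 + 0.5250·24.5000] = 11.9097

$11.91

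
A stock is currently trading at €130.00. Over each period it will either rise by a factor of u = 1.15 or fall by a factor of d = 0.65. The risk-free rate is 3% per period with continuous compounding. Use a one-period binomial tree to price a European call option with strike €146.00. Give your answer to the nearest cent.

€2.58

Risk-neutral probability p = (e^0.03 − 0.65)/(1.15 − 0.65) = 0.3805/0.5000 = 0.7609
Terminal stock prices: S_u = 149.5, S_d = 84.5
Terminal payoffs (S − K): max(3.5, 0) = 3.5, max(-61.5, 0) = 0
Node 0 (S = 130): V_0 = e^(−0.03)·[0.7609·3.5000 + 0.2391·0.0000] = 2.5845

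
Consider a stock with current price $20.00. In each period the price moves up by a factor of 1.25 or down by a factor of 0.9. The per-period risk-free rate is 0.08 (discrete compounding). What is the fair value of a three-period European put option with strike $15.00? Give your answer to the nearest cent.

Risk-neutral probability p = (1 + 0.08 − 0.9)/(1.25 − 0.9) = 0.1800/0.3500 = 0.5143
Terminal stock prices: S_uuu = 39.06, S_uud = 28.12, S_udd = 20.25, S_ddd = 14.58
Terminal payoffs (K − S): max(-24.06, 0) = 0, max(-13.12, 0) = 0, max(-5.25, 0) = 0, max(0.42, 0) = 0.42
Node uu (S = 31.25): V_uu = 1/1.08·[0.5143·0.0000 + 0.4857·0.0000] = 0.0000
Node ud (S = 22.5): V_ud = 1/1.08·[0.5143·0.0000 + 0.4857·0.0000] = 0.0000
Node dd (S = 16.2): V_dd = 1/1.08·[0.5143·0.0000 + 0.4857·0.4200] = 0.1889
Node u (S = 25): V_u = 1/1.08·[0.5143·0.0000 + 0.4857·0.0000] = 0.0000
Node d (S = 18): V_d = 1/1.08·[0.5143·0.0000 + 0.4857·0.1889] = 0.0850
Node 0 (S = 20): V_0 = 1/1.08·[0.5143·0.0000 + 0.4857·0.0850] = 0.0382

$0.04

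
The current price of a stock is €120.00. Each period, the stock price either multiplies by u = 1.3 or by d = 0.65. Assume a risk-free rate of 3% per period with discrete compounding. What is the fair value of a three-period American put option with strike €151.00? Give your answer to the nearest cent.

Risk-neutral probability p = (1 + 0.03 − 0.65)/(1.3 − 0.65) = 0.3800/0.6500 = 0.5846
Terminal stock prices: S_uuu = 263.6, S_uud = 131.8, S_udd = 65.91, S_ddd = 32.95
Terminal payoffs (K − S): max(-112.6, 0) = 0, max(19.18, 0) = 19.18, max(85.09, 0) = 85.09, max(118, 0) = 118
Node uu (S = 202.8): continuation = 1/1.03·[0.5846·0.0000 + 0.4154·19.1800] = 7.7350; exercise value = 0.0000 ≤ continuation, so V_uu = 7.7350
Node ud (S = 101.4): continuation = 1/1.03·[0.5846·19.1800 + 0.4154·85.0900] = 45.2019; exercise value = 49.6000 > continuation, so V_ud = 49.6000 (exercise)
Node dd (S = 50.7): continuation = 1/1.03·[0.5846·85.0900 + 0.4154·118.0450] = 95.9019; exercise value = 100.3000 > continuation, so V_dd = 100.3000 (exercise)
Node u (S = 156): continuation = 1/1.03·[0.5846·7.7350 + 0.4154·49.6000] = 24.3933; exercise value = 0.0000 ≤ continuation, so V_u = 24.3933
Node d (S = 78): continuation = 1/1.03·[0.5846·49.6000 + 0.4154·100.3000] = 68.6019; exercise value = 73.0000 > continuation, so V_d = 73.0000 (exercise)
Node 0 (S = 120): continuation = 1/1.03·[0.5846·24.3933 + 0.4154·73.0000] = 43.2852; exercise value = 31.0000 ≤ continuation, so V_0 = 43.2852

€43.29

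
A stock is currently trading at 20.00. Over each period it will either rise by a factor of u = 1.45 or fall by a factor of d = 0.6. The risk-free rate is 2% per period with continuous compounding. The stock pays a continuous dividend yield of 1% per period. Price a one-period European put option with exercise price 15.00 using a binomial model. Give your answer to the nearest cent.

1.52

Per-period risk-free factor R = e^0.02 = 1.0202; dividend-adjusted growth = e^(0.02−0.01) = 1.0101.
Risk-neutral probability p = (1.0101 − 0.6)/(1.45 − 0.6) = 0.4101/0.8500 = 0.4824
Terminal stock prices: S_u = 29, S_d = 12
Terminal payoffs (K − S): max(-14, 0) = 0, max(3, 0) = 3
Node 0 (S = 20): V_0 = e^(−0.02)·[0.4824·0.0000 + 0.5176·3.0000] = 1.5220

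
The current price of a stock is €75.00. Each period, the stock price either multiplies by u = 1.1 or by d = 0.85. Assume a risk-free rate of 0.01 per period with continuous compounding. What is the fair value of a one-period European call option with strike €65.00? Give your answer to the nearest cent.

Risk-neutral probability p = (e^0.01 − 0.85)/(1.1 − 0.85) = 0.1601/0.2500 = 0.6402
Terminal stock prices: S_u = 82.5, S_d = 63.75
Terminal payoffs (S − K): max(17.5, 0) = 17.5, max(-1.25, 0) = 0
Node 0 (S = 75): V_0 = e^(−0.01)·[0.6402·17.5000 + 0.3598·0.0000] = 11.0920

€11.09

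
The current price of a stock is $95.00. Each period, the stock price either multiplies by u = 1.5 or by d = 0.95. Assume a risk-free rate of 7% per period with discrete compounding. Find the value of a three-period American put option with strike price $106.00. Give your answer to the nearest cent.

Risk-neutral probability p = (1 + 0.07 − 0.95)/(1.5 − 0.95) = 0.1200/0.5500 = 0.2182
Terminal stock prices: S_uuu = 320.6, S_uud = 203.1, S_udd = 128.6, S_ddd = 81.45
Terminal payoffs (K − S): max(-214.6, 0) = 0, max(-97.06, 0) = 0, max(-22.61, 0) = 0, max(24.55, 0) = 24.55
Node uu (S = 213.8): continuation = 1/1.07·[0.2182·0.0000 + 0.7818·0.0000] = 0.0000; exercise value = 0.0000 ≤ continuation, so V_uu = 0.0000
Node ud (S = 135.4): continuation = 1/1.07·[0.2182·0.0000 + 0.7818·0.0000] = 0.0000; exercise value = 0.0000 ≤ continuation, so V_ud = 0.0000
Node dd (S = 85.74): continuation = 1/1.07·[0.2182·0.0000 + 0.7818·24.5494] = 17.9375; exercise value = 20.2625 > continuation, so V_dd = 20.2625 (exercise)
Node u (S = 142.5): continuation = 1/1.07·[0.2182·0.0000 + 0.7818·0.0000] = 0.0000; exercise value = 0.0000 ≤ continuation, so V_u = 0.0000
Node d (S = 90.25): continuation = 1/1.07·[0.2182·0.0000 + 0.7818·20.2625] = 14.8052; exercise value = 15.7500 > continuation, so V_d = 15.7500 (exercise)
Node 0 (S = 95): continuation = 1/1.07·[0.2182·0.0000 + 0.7818·15.7500] = 11.5081; exercise value = 11.0000 ≤ continuation, so V_0 = 11.5081

$11.51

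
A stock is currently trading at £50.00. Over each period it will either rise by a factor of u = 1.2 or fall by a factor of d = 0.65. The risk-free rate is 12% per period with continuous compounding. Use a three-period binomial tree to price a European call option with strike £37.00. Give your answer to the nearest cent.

£24.59

Risk-neutral probability p = (e^0.12 − 0.65)/(1.2 − 0.65) = 0.4775/0.5500 = 0.8682
Terminal stock prices: S_uuu = 86.4, S_uud = 46.8, S_udd = 25.35, S_ddd = 13.73
Terminal payoffs (S − K): max(49.4, 0) = 49.4, max(9.8, 0) = 9.8, max(-11.65, 0) = 0, max(-23.27, 0) = 0
Node uu (S = 72): V_uu = e^(−0.12)·[0.8682·49.4000 + 0.1318·9.8000] = 39.1839
Node ud (S = 39): V_ud = e^(−0.12)·[0.8682·9.8000 + 0.1318·0.0000] = 7.5460
Node dd (S = 21.13): V_dd = e^(−0.12)·[0.8682·0.0000 + 0.1318·0.0000] = 0.0000
Node u (S = 60): V_u = e^(−0.12)·[0.8682·39.1839 + 0.1318·7.5460] = 31.0540
Node d (S = 32.5): V_d = e^(−0.12)·[0.8682·7.5460 + 0.1318·0.0000] = 5.8105
Node 0 (S = 50): V_0 = e^(−0.12)·[0.8682·31.0540 + 0.1318·5.8105] = 24.5910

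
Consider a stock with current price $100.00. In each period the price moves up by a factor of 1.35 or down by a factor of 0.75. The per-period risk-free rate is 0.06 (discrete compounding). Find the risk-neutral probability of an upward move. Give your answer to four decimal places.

p = 0.5167

Risk-neutral probability p = (1 + 0.06 − 0.75)/(1.35 − 0.75) = 0.3100/0.6000 = 0.5167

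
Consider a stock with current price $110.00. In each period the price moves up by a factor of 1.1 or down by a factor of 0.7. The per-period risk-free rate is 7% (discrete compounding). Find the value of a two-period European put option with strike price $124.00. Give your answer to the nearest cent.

Risk-neutral probability p = (1 + 0.07 − 0.7)/(1.1 − 0.7) = 0.3700/0.4000 = 0.9250
Terminal stock prices: S_uu = 133.1, S_ud = 84.7, S_dd = 53.9
Terminal payoffs (K − S): max(-9.1, 0) = 0, max(39.3, 0) = 39.3, max(70.1, 0) = 70.1
Node u (S = 121): V_u = 1/1.07·[0.9250·0.0000 + 0.0750·39.3000] = 2.7547
Node d (S = 77): V_d = 1/1.07·[0.9250·39.3000 + 0.0750·70.1000] = 38.8879
Node 0 (S = 110): V_0 = 1/1.07·[0.9250·2.7547 + 0.0750·38.8879] = 5.1072

$5.11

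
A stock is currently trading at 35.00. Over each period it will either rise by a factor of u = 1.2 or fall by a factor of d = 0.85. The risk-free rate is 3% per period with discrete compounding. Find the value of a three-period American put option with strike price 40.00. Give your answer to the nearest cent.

Risk-neutral probability p = (1 + 0.03 − 0.85)/(1.2 − 0.85) = 0.1800/0.3500 = 0.5143
Terminal stock prices: S_uuu = 60.48, S_uud = 42.84, S_udd = 30.34, S_ddd = 21.49
Terminal payoffs (K − S): max(-20.48, 0) = 0, max(-2.84, 0) = 0, max(9.655, 0) = 9.655, max(18.51, 0) = 18.51
Node uu (S = 50.4): continuation = 1/1.03·[0.5143·0.0000 + 0.4857·0.0000] = 0.0000; exercise value = 0.0000 ≤ continuation, so V_uu = 0.0000
Node ud (S = 35.7): continuation = 1/1.03·[0.5143·0.0000 + 0.4857·9.6550] = 4.5530; exercise value = 4.3000 ≤ continuation, so V_ud = 4.5530
Node dd (S = 25.29): continuation = 1/1.03·[0.5143·9.6550 + 0.4857·18.5056] = 13.5475; exercise value = 14.7125 > continuation, so V_dd = 14.7125 (exercise)
Node u (S = 42): continuation = 1/1.03·[0.5143·0.0000 + 0.4857·4.5530] = 2.1470; exercise value = 0.0000 ≤ continuation, so V_u = 2.1470
Node d (S = 29.75): continuation = 1/1.03·[0.5143·4.5530 + 0.4857·14.7125] = 9.2113; exercise value = 10.2500 > continuation, so V_d = 10.2500 (exercise)
Node 0 (S = 35): continuation = 1/1.03·[0.5143·2.1470 + 0.4857·10.2500] = 5.9056; exercise value = 5.0000 ≤ continuation, so V_0 = 5.9056

5.91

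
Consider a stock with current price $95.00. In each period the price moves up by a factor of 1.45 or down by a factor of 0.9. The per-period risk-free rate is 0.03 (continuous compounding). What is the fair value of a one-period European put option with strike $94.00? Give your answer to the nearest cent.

Risk-neutral probability p = (e^0.03 − 0.9)/(1.45 − 0.9) = 0.1305/0.5500 = 0.2372
Terminal stock prices: S_u = 137.8, S_d = 85.5
Terminal payoffs (K − S): max(-43.75, 0) = 0, max(8.5, 0) = 8.5
Node 0 (S = 95): V_0 = e^(−0.03)·[0.2372·0.0000 + 0.7628·8.5000] = 6.2923

$6.29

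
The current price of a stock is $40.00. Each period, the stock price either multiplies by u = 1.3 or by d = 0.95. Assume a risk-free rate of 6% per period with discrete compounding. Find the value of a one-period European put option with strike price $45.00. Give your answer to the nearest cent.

$4.53

Risk-neutral probability p = (1 + 0.06 − 0.95)/(1.3 − 0.95) = 0.1100/0.3500 = 0.3143
Terminal stock prices: S_u = 52, S_d = 38
Terminal payoffs (K − S): max(-7, 0) = 0, max(7, 0) = 7
Node 0 (S = 40): V_0 = 1/1.06·[0.3143·0.0000 + 0.6857·7.0000] = 4.5283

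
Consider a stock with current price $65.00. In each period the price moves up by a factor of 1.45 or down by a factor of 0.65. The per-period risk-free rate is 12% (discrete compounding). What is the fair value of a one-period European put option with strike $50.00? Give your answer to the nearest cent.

Risk-neutral probability p = (1 + 0.12 − 0.65)/(1.45 − 0.65) = 0.4700/0.8000 = 0.5875
Terminal stock prices: S_u = 94.25, S_d = 42.25
Terminal payoffs (K − S): max(-44.25, 0) = 0, max(7.75, 0) = 7.75
Node 0 (S = 65): V_0 = 1/1.12·[0.5875·0.0000 + 0.4125·7.7500] = 2.8544

$2.85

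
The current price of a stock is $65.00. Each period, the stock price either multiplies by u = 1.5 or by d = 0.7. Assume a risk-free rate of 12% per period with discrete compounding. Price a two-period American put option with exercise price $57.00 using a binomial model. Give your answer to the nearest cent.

Risk-neutral probability p = (1 + 0.12 − 0.7)/(1.5 − 0.7) = 0.4200/0.8000 = 0.5250
Terminal stock prices: S_uu = 146.2, S_ud = 68.25, S_dd = 31.85
Terminal payoffs (K − S): max(-89.25, 0) = 0, max(-11.25, 0) = 0, max(25.15, 0) = 25.15
Node u (S = 97.5): continuation = 1/1.12·[0.5250·0.0000 + 0.4750·0.0000] = 0.0000; exercise value = 0.0000 ≤ continuation, so V_u = 0.0000
Node d (S = 45.5): continuation = 1/1.12·[0.5250·0.0000 + 0.4750·25.1500] = 10.6663; exercise value = 11.5000 > continuation, so V_d = 11.5000 (exercise)
Node 0 (S = 65): continuation = 1/1.12·[0.5250·0.0000 + 0.4750·11.5000] = 4.8772; exercise value = 0.0000 ≤ continuation, so V_0 = 4.8772

$4.88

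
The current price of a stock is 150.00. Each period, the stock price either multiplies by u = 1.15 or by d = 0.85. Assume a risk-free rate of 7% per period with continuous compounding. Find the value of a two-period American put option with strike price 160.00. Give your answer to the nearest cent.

10.06

Risk-neutral probability p = (e^0.07 − 0.85)/(1.15 − 0.85) = 0.2225/0.3000 = 0.7417
Terminal stock prices: S_uu = 198.4, S_ud = 146.6, S_dd = 108.4
Terminal payoffs (K − S): max(-38.37, 0) = 0, max(13.38, 0) = 13.38, max(51.63, 0) = 51.63
Node u (S = 172.5): continuation = e^(−0.07)·[0.7417·0.0000 + 0.2583·13.3750] = 3.2213; exercise value = 0.0000 ≤ continuation, so V_u = 3.2213
Node d (S = 127.5): continuation = e^(−0.07)·[0.7417·13.3750 + 0.2583·51.6250] = 21.6830; exercise value = 32.5000 > continuation, so V_d = 32.5000 (exercise)
Node 0 (S = 150): continuation = e^(−0.07)·[0.7417·3.2213 + 0.2583·32.5000] = 10.0551; exercise value = 10.0000 ≤ continuation, so V_0 = 10.0551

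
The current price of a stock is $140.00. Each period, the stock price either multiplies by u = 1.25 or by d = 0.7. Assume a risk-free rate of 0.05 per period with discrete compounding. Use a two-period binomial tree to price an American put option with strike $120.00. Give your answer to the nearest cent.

Risk-neutral probability p = (1 + 0.05 − 0.7)/(1.25 − 0.7) = 0.3500/0.5500 = 0.6364
Terminal stock prices: S_uu = 218.8, S_ud = 122.5, S_dd = 68.6
Terminal payoffs (K − S): max(-98.75, 0) = 0, max(-2.5, 0) = 0, max(51.4, 0) = 51.4
Node u (S = 175): continuation = 1/1.05·[0.6364·0.0000 + 0.3636·0.0000] = 0.0000; exercise value = 0.0000 ≤ continuation, so V_u = 0.0000
Node d (S = 98): continuation = 1/1.05·[0.6364·0.0000 + 0.3636·51.4000] = 17.8009; exercise value = 22.0000 > continuation, so V_d = 22.0000 (exercise)
Node 0 (S = 140): continuation = 1/1.05·[0.6364·0.0000 + 0.3636·22.0000] = 7.6190; exercise value = 0.0000 ≤ continuation, so V_0 = 7.6190

$7.62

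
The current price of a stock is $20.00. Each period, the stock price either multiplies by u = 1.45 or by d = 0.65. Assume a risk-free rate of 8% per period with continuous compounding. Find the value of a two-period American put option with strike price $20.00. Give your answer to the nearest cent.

$3.21

Risk-neutral probability p = (e^0.08 − 0.65)/(1.45 − 0.65) = 0.4333/0.8000 = 0.5416
Terminal stock prices: S_uu = 42.05, S_ud = 18.85, S_dd = 8.45
Terminal payoffs (K − S): max(-22.05, 0) = 0, max(1.15, 0) = 1.15, max(11.55, 0) = 11.55
Node u (S = 29): continuation = e^(−0.08)·[0.5416·0.0000 + 0.4584·1.1500] = 0.4866; exercise value = 0.0000 ≤ continuation, so V_u = 0.4866
Node d (S = 13): continuation = e^(−0.08)·[0.5416·1.1500 + 0.4584·11.5500] = 5.4623; exercise value = 7.0000 > continuation, so V_d = 7.0000 (exercise)
Node 0 (S = 20): continuation = e^(−0.08)·[0.5416·0.4866 + 0.4584·7.0000] = 3.2053; exercise value = 0.0000 ≤ continuation, so V_0 = 3.2053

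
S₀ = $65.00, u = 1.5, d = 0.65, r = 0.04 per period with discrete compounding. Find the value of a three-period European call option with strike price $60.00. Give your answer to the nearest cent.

$24.34

Risk-neutral probability p = (1 + 0.04 − 0.65)/(1.5 − 0.65) = 0.3900/0.8500 = 0.4588
Terminal stock prices: S_uuu = 219.4, S_uud = 95.06, S_udd = 41.19, S_ddd = 17.85
Terminal payoffs (S − K): max(159.4, 0) = 159.4, max(35.06, 0) = 35.06, max(-18.81, 0) = 0, max(-42.15, 0) = 0
Node uu (S = 146.2): V_uu = 1/1.04·[0.4588·159.3750 + 0.5412·35.0625] = 88.5577
Node ud (S = 63.38): V_ud = 1/1.04·[0.4588·35.0625 + 0.5412·0.0000] = 15.4688
Node dd (S = 27.46): V_dd = 1/1.04·[0.4588·0.0000 + 0.5412·0.0000] = 0.0000
Node u (S = 97.5): V_u = 1/1.04·[0.4588·88.5577 + 0.5412·15.4688] = 47.1189
Node d (S = 42.25): V_d = 1/1.04·[0.4588·15.4688 + 0.5412·0.0000] = 6.8244
Node 0 (S = 65): V_0 = 1/1.04·[0.4588·47.1189 + 0.5412·6.8244] = 24.3389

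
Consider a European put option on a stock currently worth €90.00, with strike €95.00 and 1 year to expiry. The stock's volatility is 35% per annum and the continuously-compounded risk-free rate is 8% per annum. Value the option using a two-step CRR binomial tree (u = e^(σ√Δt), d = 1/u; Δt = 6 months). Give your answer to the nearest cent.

CRR parameters: u = e^(σ√Δt) = e^(0.35·√0.5) = 1.2808, d = 1/u = 0.7808
Per-period rate: rΔt = 0.08·0.5 = 0.04, so R = e^0.04 = 1.0408
Risk-neutral probability p = (e^0.04 − 0.7808)/(1.2808 − 0.7808) = 0.2601/0.5000 = 0.5201
Terminal stock prices: S_uu = 147.6, S_ud = 90, S_dd = 54.86
Terminal payoffs (K − S): max(-52.64, 0) = 0, max(5, 0) = 5, max(40.14, 0) = 40.14
Node u (S = 115.3): V_u = e^(−0.04)·[0.5201·0.0000 + 0.4799·5.0000] = 2.3056
Node d (S = 70.27): V_d = e^(−0.04)·[0.5201·5.0000 + 0.4799·40.1372] = 21.0066
Node 0 (S = 90): V_0 = e^(−0.04)·[0.5201·2.3056 + 0.4799·21.0066] = 10.8387

€10.84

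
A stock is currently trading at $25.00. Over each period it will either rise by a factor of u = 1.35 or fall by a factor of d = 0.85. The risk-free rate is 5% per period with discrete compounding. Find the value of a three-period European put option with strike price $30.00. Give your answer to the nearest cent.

Risk-neutral probability p = (1 + 0.05 − 0.85)/(1.35 − 0.85) = 0.2000/0.5000 = 0.4000
Terminal stock prices: S_uuu = 61.51, S_uud = 38.73, S_udd = 24.38, S_ddd = 15.35
Terminal payoffs (K − S): max(-31.51, 0) = 0, max(-8.728, 0) = 0, max(5.616, 0) = 5.616, max(14.65, 0) = 14.65
Node uu (S = 45.56): V_uu = 1/1.05·[0.4000·0.0000 + 0.6000·0.0000] = 0.0000
Node ud (S = 28.69): V_ud = 1/1.05·[0.4000·0.0000 + 0.6000·5.6156] = 3.2089
Node dd (S = 18.06): V_dd = 1/1.05·[0.4000·5.6156 + 0.6000·14.6469] = 10.5089
Node u (S = 33.75): V_u = 1/1.05·[0.4000·0.0000 + 0.6000·3.2089] = 1.8337
Node d (S = 21.25): V_d = 1/1.05·[0.4000·3.2089 + 0.6000·10.5089] = 7.2276
Node 0 (S = 25): V_0 = 1/1.05·[0.4000·1.8337 + 0.6000·7.2276] = 4.8286

$4.83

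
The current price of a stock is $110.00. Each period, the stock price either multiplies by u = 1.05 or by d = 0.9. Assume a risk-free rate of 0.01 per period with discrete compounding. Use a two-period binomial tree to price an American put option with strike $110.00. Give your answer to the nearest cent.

$4.06

Risk-neutral probability p = (1 + 0.01 − 0.9)/(1.05 − 0.9) = 0.1100/0.1500 = 0.7333
Terminal stock prices: S_uu = 121.3, S_ud = 104, S_dd = 89.1
Terminal payoffs (K − S): max(-11.28, 0) = 0, max(6.05, 0) = 6.05, max(20.9, 0) = 20.9
Node u (S = 115.5): continuation = 1/1.01·[0.7333·0.0000 + 0.2667·6.0500] = 1.5974; exercise value = 0.0000 ≤ continuation, so V_u = 1.5974
Node d (S = 99): continuation = 1/1.01·[0.7333·6.0500 + 0.2667·20.9000] = 9.9109; exercise value = 11.0000 > continuation, so V_d = 11.0000 (exercise)
Node 0 (S = 110): continuation = 1/1.01·[0.7333·1.5974 + 0.2667·11.0000] = 4.0641; exercise value = 0.0000 ≤ continuation, so V_0 = 4.0641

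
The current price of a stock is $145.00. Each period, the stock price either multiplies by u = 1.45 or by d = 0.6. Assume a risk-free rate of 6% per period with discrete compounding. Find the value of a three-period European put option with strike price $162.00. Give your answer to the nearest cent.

Risk-neutral probability p = (1 + 0.06 − 0.6)/(1.45 − 0.6) = 0.4600/0.8500 = 0.5412
Terminal stock prices: S_uuu = 442.1, S_uud = 182.9, S_udd = 75.69, S_ddd = 31.32
Terminal payoffs (K − S): max(-280.1, 0) = 0, max(-20.92, 0) = 0, max(86.31, 0) = 86.31, max(130.7, 0) = 130.7
Node uu (S = 304.9): V_uu = 1/1.06·[0.5412·0.0000 + 0.4588·0.0000] = 0.0000
Node ud (S = 126.1): V_ud = 1/1.06·[0.5412·0.0000 + 0.4588·86.3100] = 37.3595
Node dd (S = 52.2): V_dd = 1/1.06·[0.5412·86.3100 + 0.4588·130.6800] = 100.6302
Node u (S = 210.2): V_u = 1/1.06·[0.5412·0.0000 + 0.4588·37.3595] = 16.1711
Node d (S = 87): V_d = 1/1.06·[0.5412·37.3595 + 0.4588·100.6302] = 62.6317
Node 0 (S = 145): V_0 = 1/1.06·[0.5412·16.1711 + 0.4588·62.6317] = 35.3663

$35.37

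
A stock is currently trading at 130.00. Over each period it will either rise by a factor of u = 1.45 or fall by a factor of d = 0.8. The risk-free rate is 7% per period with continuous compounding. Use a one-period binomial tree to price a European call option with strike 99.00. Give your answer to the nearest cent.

37.69

Risk-neutral probability p = (e^0.07 − 0.8)/(1.45 − 0.8) = 0.2725/0.6500 = 0.4192
Terminal stock prices: S_u = 188.5, S_d = 104
Terminal payoffs (S − K): max(89.5, 0) = 89.5, max(5, 0) = 5
Node 0 (S = 130): V_0 = e^(−0.07)·[0.4192·89.5000 + 0.5808·5.0000] = 37.6930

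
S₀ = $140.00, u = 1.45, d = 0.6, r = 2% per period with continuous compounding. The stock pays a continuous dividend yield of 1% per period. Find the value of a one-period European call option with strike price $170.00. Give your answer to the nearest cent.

$15.60

Per-period risk-free factor R = e^0.02 = 1.0202; dividend-adjusted growth = e^(0.02−0.01) = 1.0101.
Risk-neutral probability p = (1.0101 − 0.6)/(1.45 − 0.6) = 0.4101/0.8500 = 0.4824
Terminal stock prices: S_u = 203, S_d = 84
Terminal payoffs (S − K): max(33, 0) = 33, max(-86, 0) = 0
Node 0 (S = 140): V_0 = e^(−0.02)·[0.4824·33.0000 + 0.5176·0.0000] = 15.6044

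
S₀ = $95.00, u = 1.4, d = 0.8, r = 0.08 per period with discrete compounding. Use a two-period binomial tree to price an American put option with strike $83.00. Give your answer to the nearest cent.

Risk-neutral probability p = (1 + 0.08 − 0.8)/(1.4 − 0.8) = 0.2800/0.6000 = 0.4667
Terminal stock prices: S_uu = 186.2, S_ud = 106.4, S_dd = 60.8
Terminal payoffs (K − S): max(-103.2, 0) = 0, max(-23.4, 0) = 0, max(22.2, 0) = 22.2
Node u (S = 133): continuation = 1/1.08·[0.4667·0.0000 + 0.5333·0.0000] = 0.0000; exercise value = 0.0000 ≤ continuation, so V_u = 0.0000
Node d (S = 76): continuation = 1/1.08·[0.4667·0.0000 + 0.5333·22.2000] = 10.9630; exercise value = 7.0000 ≤ continuation, so V_d = 10.9630
Node 0 (S = 95): continuation = 1/1.08·[0.4667·0.0000 + 0.5333·10.9630] = 5.4138; exercise value = 0.0000 ≤ continuation, so V_0 = 5.4138

$5.41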